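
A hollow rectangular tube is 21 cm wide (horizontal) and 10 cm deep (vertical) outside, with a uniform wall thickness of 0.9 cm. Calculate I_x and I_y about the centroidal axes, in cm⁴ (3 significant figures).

I_x ≈ 868 cm⁴, I_y ≈ 2880 cm⁴

Decompose the section into non-overlapping parts with the origin at the bottom-left of its bounding rectangle.
Outer rectangle: 21 × 10, A = 210 cm², y = 5 cm, Ī = 1 750 cm⁴.
Inner void (subtracted): 19.2 × 8.2, A = 157.44 cm², y = 5 cm, Ī = 882.19 cm⁴.
By symmetry the centroid is at mid-height, ȳ = 5 cm.
All pieces are centred on the centroidal x-axis, so I = ΣĪ (holes subtracted) = 867.81 cm⁴.
Repeating about the centroidal y-axis gives I_y = 2880.9 cm⁴.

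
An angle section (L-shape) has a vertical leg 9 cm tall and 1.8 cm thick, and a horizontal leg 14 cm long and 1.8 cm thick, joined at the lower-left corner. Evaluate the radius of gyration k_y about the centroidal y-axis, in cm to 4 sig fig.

k_y ≈ 4.384 cm

Break the section into simple shapes (no overlaps), measuring from the bottom-left corner of the bounding box.
Vertical leg: 1.8 × 9, A = 16.2 cm², x = 0.9 cm, Ī = 4.374 cm⁴.
Horizontal leg (remainder): 12.2 × 1.8, A = 21.96 cm², x = 7.9 cm, Ī = 272.377 cm⁴.
Centroid: x̄ = ΣA·x / ΣA = 4.9283 cm.
Transfer each piece to the centroidal y-axis using Ī + A·d² with d = x − 4.9283:
  vertical leg: d = -4.0283 cm → contributes +267.255 cm⁴
  horizontal leg (remainder): d = 2.9717 cm → contributes +466.306 cm⁴
Total I = 733.561 cm⁴.
Radius of gyration: k = √(I/A) = √(733.561 / 38.16) = 4.38444 cm.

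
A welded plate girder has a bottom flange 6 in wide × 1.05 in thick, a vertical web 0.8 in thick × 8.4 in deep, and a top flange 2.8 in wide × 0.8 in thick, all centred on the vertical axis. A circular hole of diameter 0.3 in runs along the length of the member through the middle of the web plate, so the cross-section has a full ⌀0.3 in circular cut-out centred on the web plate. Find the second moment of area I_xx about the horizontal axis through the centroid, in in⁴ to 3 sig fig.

I_xx ≈ 203 in⁴

Treat the section as a set of non-overlapping primitives; coordinates are from the bounding-box lower-left.
Bottom plate: 6 × 1.05, A = 6.3 in², y = 0.525 in, Ī = 0.57881 in⁴.
Web plate: 0.8 × 8.4, A = 6.72 in², y = 5.25 in, Ī = 39.514 in⁴.
Top plate: 2.8 × 0.8, A = 2.24 in², y = 9.85 in, Ī = 0.11947 in⁴.
Hole (subtracted): ⌀0.3, A = 0.070686 in², y = 5.25 in, Ī = 0.00039761 in⁴.
Centroid: ȳ = ΣA·y / ΣA = 3.9686 in.
Transfer each piece to the horizontal axis through the centroid using Ī + A·d² with d = y − 3.9686:
  bottom plate: d = -3.4436 in → contributes +75.287 in⁴
  web plate: d = 1.2814 in → contributes +50.548 in⁴
  top plate: d = 5.8814 in → contributes +77.603 in⁴
  hole: d = 1.2814 in → contributes −0.11646 in⁴
Total I = 203.32 in⁴.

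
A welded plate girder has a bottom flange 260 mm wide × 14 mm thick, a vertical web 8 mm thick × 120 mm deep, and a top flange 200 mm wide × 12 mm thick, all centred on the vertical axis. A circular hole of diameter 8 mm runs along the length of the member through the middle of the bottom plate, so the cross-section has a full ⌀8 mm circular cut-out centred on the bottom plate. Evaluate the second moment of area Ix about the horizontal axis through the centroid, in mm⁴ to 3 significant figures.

Split into non-overlapping primitives; take the origin at the lower-left of the bounding box.
Bottom plate: 260 × 14, A = 3 640 mm², y = 7 mm, Ī = 59 453 mm⁴.
Web plate: 8 × 120, A = 960 mm², y = 74 mm, Ī = 1 152 000 mm⁴.
Top plate: 200 × 12, A = 2 400 mm², y = 140 mm, Ī = 28 800 mm⁴.
Hole (subtracted): ⌀8, A = 50.265 mm², y = 7 mm, Ī = 201.06 mm⁴.
Centroid: ȳ = ΣA·y / ΣA = 62.185 mm.
Transfer each piece to the horizontal axis through the centroid using Ī + A·d² with d = y − 62.185:
  bottom plate: d = -55.185 mm → contributes +11 144 588 mm⁴
  web plate: d = 11.815 mm → contributes +1 286 014 mm⁴
  top plate: d = 77.815 mm → contributes +14 561 277 mm⁴
  hole: d = -55.185 mm → contributes −153 278 mm⁴
Total I = 26 838 602 mm⁴.

Ix ≈ 2.68 × 10⁷ mm⁴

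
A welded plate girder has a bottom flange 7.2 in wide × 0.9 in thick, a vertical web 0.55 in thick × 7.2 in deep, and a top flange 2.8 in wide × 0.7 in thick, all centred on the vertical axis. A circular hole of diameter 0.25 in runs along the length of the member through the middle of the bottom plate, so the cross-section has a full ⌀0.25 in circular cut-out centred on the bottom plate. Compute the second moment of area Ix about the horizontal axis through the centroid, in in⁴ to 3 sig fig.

Ix ≈ 127 in⁴

Split into non-overlapping primitives; take the origin at the lower-left of the bounding box.
Bottom plate: 7.2 × 0.9, A = 6.48 in², y = 0.45 in, Ī = 0.4374 in⁴.
Web plate: 0.55 × 7.2, A = 3.96 in², y = 4.5 in, Ī = 17.107 in⁴.
Top plate: 2.8 × 0.7, A = 1.96 in², y = 8.45 in, Ī = 0.080033 in⁴.
Hole (subtracted): ⌀0.25, A = 0.049087 in², y = 0.45 in, Ī = 0.00019175 in⁴.
Centroid: ȳ = ΣA·y / ΣA = 3.0181 in.
Transfer each piece to the horizontal axis through the centroid using Ī + A·d² with d = y − 3.0181:
  bottom plate: d = -2.5681 in → contributes +43.173 in⁴
  web plate: d = 1.4819 in → contributes +25.804 in⁴
  top plate: d = 5.4319 in → contributes +57.912 in⁴
  hole: d = -2.5681 in → contributes −0.32392 in⁴
Total I = 126.56 in⁴.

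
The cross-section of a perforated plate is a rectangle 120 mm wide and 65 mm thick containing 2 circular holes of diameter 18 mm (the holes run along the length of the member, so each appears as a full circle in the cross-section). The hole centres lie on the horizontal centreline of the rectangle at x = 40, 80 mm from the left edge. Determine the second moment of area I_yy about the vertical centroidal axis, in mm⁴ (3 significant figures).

I_yy ≈ 9.15 × 10⁶ mm⁴

Treat the section as a set of non-overlapping primitives; coordinates are from the bounding-box lower-left.
Plate: 120 × 65, A = 7 800 mm², x = 60 mm, Ī = 9 360 000 mm⁴.
Hole 1 (subtracted): ⌀18, A = 254.47 mm², x = 40 mm, Ī = 5 153 mm⁴.
Hole 2 (subtracted): ⌀18, A = 254.47 mm², x = 80 mm, Ī = 5 153 mm⁴.
By symmetry the centroid is at mid-width, x̄ = 60 mm.
Transfer each piece to the vertical centroidal axis using Ī + A·d² with d = x − 60:
  plate: d = 0 mm → contributes +9 360 000 mm⁴
  hole 1: d = -20 mm → contributes −106 941 mm⁴
  hole 2: d = 20 mm → contributes −106 941 mm⁴
Total I = 9 146 119 mm⁴.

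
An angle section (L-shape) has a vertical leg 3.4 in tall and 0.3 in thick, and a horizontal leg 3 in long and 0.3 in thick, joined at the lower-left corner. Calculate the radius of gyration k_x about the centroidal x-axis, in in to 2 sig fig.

k_x ≈ 1.1 in

Treat the section as a set of non-overlapping primitives; coordinates are from the bounding-box lower-left.
Vertical leg: 0.3 × 3.4, A = 1.02 in², y = 1.7 in, Ī = 0.9826 in⁴.
Horizontal leg (remainder): 2.7 × 0.3, A = 0.81 in², y = 0.15 in, Ī = 0.006075 in⁴.
Centroid: ȳ = ΣA·y / ΣA = 1.014 in.
Transfer each piece to the centroidal x-axis using Ī + A·d² with d = y − 1.014:
  vertical leg: d = 0.6861 in → contributes +1.463 in⁴
  horizontal leg (remainder): d = -0.8639 in → contributes +0.6106 in⁴
Total I = 2.073 in⁴.
Radius of gyration: k = √(I/A) = √(2.073 / 1.83) = 1.064 in.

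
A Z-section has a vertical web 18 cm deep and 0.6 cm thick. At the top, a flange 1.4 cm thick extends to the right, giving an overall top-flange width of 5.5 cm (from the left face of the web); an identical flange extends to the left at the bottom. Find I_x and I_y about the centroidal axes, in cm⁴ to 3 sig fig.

Break the section into simple shapes (no overlaps), measuring from the bottom-left corner of the bounding box.
Web: 0.6 × 18, A = 10.8 cm², y = 9 cm, Ī = 291.6 cm⁴.
Top flange (beyond web): 4.9 × 1.4, A = 6.86 cm², y = 17.3 cm, Ī = 1.1205 cm⁴.
Bottom flange (beyond web): 4.9 × 1.4, A = 6.86 cm², y = 0.7 cm, Ī = 1.1205 cm⁴.
Centroid: ȳ = ΣA·y / ΣA = 9 cm.
Transfer each piece to the centroidal x-axis using Ī + A·d² with d = y − 9:
  web: d = 0 cm → contributes +291.6 cm⁴
  top flange (beyond web): d = 8.3 cm → contributes +473.71 cm⁴
  bottom flange (beyond web): d = -8.3 cm → contributes +473.71 cm⁴
Total I = 1 239 cm⁴.
For the y-axis: x̄ = 5.2 cm.
Repeating about the centroidal y-axis gives I_y = 131.53 cm⁴.

I_x ≈ 1240 cm⁴, I_y ≈ 132 cm⁴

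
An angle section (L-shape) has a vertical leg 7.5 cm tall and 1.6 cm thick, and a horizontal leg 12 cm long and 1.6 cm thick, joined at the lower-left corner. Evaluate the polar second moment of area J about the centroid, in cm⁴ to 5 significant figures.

Break the section into simple shapes (no overlaps), measuring from the bottom-left corner of the bounding box.
Vertical leg: 1.6 × 7.5, A = 12 cm², y = 3.75 cm, Ī = 56.25 cm⁴.
Horizontal leg (remainder): 10.4 × 1.6, A = 16.64 cm², y = 0.8 cm, Ī = 3.549867 cm⁴.
Centroid: ȳ = ΣA·y / ΣA = 2.036034 cm.
Transfer each piece to the centroidal x-axis using Ī + A·d² with d = y − 2.036034:
  vertical leg: d = 1.713966 cm → contributes +91.50217 cm⁴
  horizontal leg (remainder): d = -1.236034 cm → contributes +28.97211 cm⁴
Total I = 120.4743 cm⁴.
For the y-axis: x̄ = 4.286034 cm.
Repeating about the centroidal y-axis gives I_y = 403.5363 cm⁴.
Polar second moment: J = I_x + I_y = 524.0106 cm⁴.

J ≈ 524.01 cm⁴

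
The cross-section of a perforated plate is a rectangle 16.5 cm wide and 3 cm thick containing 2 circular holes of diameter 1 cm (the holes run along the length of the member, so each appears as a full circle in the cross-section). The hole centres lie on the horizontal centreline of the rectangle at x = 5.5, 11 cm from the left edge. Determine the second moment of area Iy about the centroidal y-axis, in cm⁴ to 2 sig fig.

Decompose the section into non-overlapping parts with the origin at the bottom-left of its bounding rectangle.
Plate: 16.5 × 3, A = 49.5 cm², x = 8.25 cm, Ī = 1 123 cm⁴.
Hole 1 (subtracted): ⌀1, A = 0.7854 cm², x = 5.5 cm, Ī = 0.04909 cm⁴.
Hole 2 (subtracted): ⌀1, A = 0.7854 cm², x = 11 cm, Ī = 0.04909 cm⁴.
By symmetry the centroid is at mid-width, x̄ = 8.25 cm.
Transfer each piece to the centroidal y-axis using Ī + A·d² with d = x − 8.25:
  plate: d = 0 cm → contributes +1 123 cm⁴
  hole 1: d = -2.75 cm → contributes −5.989 cm⁴
  hole 2: d = 2.75 cm → contributes −5.989 cm⁴
Total I = 1 111 cm⁴.

Iy ≈ 1100 cm⁴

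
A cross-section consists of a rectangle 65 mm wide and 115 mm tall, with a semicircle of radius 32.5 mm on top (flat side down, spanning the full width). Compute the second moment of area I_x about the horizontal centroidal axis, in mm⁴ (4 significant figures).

Treat the section as a set of non-overlapping primitives; coordinates are from the bounding-box lower-left.
Rectangular body: 65 × 115, A = 7 475 mm², y = 57.5 mm, Ī = 8 238 073 mm⁴.
Semicircular cap: semicircle r = 32.5, A = 1659.15 mm², y = 128.793 mm, Ī = 122 452 mm⁴.
Centroid: ȳ = ΣA·y / ΣA = 70.4499 mm.
Transfer each piece to the horizontal centroidal axis using Ī + A·d² with d = y − 70.4499:
  rectangular body: d = -12.9499 mm → contributes +9 491 638 mm⁴
  semicircular cap: d = 58.3435 mm → contributes +5 770 149 mm⁴
Total I = 15 261 786 mm⁴.

I_x ≈ 1.526 × 10⁷ mm⁴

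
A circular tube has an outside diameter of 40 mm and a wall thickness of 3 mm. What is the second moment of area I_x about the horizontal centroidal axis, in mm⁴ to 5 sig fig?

Break the section into simple shapes (no overlaps), measuring from the bottom-left corner of the bounding box.
Outer circle: ⌀40, A = 1256.637 mm², y = 20 mm, Ī = 125663.7 mm⁴.
Bore (subtracted): ⌀34, A = 907.9203 mm², y = 20 mm, Ī = 65597.24 mm⁴.
By symmetry the centroid is at mid-height, ȳ = 20 mm.
All pieces are centred on the horizontal centroidal axis, so I = ΣĪ (holes subtracted) = 60066.47 mm⁴.

I_x ≈ 6.0066 × 10⁴ mm⁴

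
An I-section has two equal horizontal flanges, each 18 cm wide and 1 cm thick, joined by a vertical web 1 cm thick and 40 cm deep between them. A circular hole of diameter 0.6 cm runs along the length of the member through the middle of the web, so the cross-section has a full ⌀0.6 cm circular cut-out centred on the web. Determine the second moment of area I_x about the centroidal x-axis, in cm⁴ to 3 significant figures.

Decompose the section into non-overlapping parts with the origin at the bottom-left of its bounding rectangle.
Bottom flange: 18 × 1, A = 18 cm², y = 0.5 cm, Ī = 1.5 cm⁴.
Web: 1 × 40, A = 40 cm², y = 21 cm, Ī = 5333.3 cm⁴.
Top flange: 18 × 1, A = 18 cm², y = 41.5 cm, Ī = 1.5 cm⁴.
Hole (subtracted): ⌀0.6, A = 0.28274 cm², y = 21 cm, Ī = 0.0063617 cm⁴.
By symmetry the centroid is at mid-height, ȳ = 21 cm.
Transfer each piece to the centroidal x-axis using Ī + A·d² with d = y − 21:
  bottom flange: d = -20.5 cm → contributes +7 566 cm⁴
  web: d = 0 cm → contributes +5333.3 cm⁴
  top flange: d = 20.5 cm → contributes +7 566 cm⁴
  hole: d = 0 cm → contributes −0.0063617 cm⁴
Total I = 20 465 cm⁴.

I_x ≈ 2.05 × 10⁴ cm⁴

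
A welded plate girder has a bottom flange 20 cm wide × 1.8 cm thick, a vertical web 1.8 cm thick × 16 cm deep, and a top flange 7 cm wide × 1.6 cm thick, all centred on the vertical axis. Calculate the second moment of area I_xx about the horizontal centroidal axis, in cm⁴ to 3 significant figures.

I_xx ≈ 3700 cm⁴

Break the section into simple shapes (no overlaps), measuring from the bottom-left corner of the bounding box.
Bottom plate: 20 × 1.8, A = 36 cm², y = 0.9 cm, Ī = 9.72 cm⁴.
Web plate: 1.8 × 16, A = 28.8 cm², y = 9.8 cm, Ī = 614.4 cm⁴.
Top plate: 7 × 1.6, A = 11.2 cm², y = 18.6 cm, Ī = 2.3893 cm⁴.
Centroid: ȳ = ΣA·y / ΣA = 6.8811 cm.
Transfer each piece to the horizontal centroidal axis using Ī + A·d² with d = y − 6.8811:
  bottom plate: d = -5.9811 cm → contributes +1297.5 cm⁴
  web plate: d = 2.9189 cm → contributes +859.78 cm⁴
  top plate: d = 11.719 cm → contributes +1540.5 cm⁴
Total I = 3697.9 cm⁴.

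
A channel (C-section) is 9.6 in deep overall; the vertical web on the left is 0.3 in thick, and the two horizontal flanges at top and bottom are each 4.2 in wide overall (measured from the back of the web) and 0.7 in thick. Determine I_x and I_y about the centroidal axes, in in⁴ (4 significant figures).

Split into non-overlapping primitives; take the origin at the lower-left of the bounding box.
Web: 0.3 × 9.6, A = 2.88 in², y = 4.8 in, Ī = 22.1184 in⁴.
Top flange (beyond web): 3.9 × 0.7, A = 2.73 in², y = 9.25 in, Ī = 0.111475 in⁴.
Bottom flange (beyond web): 3.9 × 0.7, A = 2.73 in², y = 0.35 in, Ī = 0.111475 in⁴.
By symmetry the centroid is at mid-height, ȳ = 4.8 in.
Transfer each piece to the centroidal x-axis using Ī + A·d² with d = y − 4.8:
  web: d = 0 in → contributes +22.1184 in⁴
  top flange (beyond web): d = 4.45 in → contributes +54.1723 in⁴
  bottom flange (beyond web): d = -4.45 in → contributes +54.1723 in⁴
Total I = 130.463 in⁴.
For the y-axis: x̄ = 1.52482 in.
Repeating about the centroidal y-axis gives I_y = 15.2571 in⁴.

I_x ≈ 130.5 in⁴, I_y ≈ 15.26 in⁴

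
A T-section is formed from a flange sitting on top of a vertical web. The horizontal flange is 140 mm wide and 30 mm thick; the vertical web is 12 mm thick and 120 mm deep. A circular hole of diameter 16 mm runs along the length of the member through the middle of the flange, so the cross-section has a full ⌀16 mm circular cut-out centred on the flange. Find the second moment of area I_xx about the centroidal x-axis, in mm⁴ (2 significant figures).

Decompose the section into non-overlapping parts with the origin at the bottom-left of its bounding rectangle.
Flange: 140 × 30, A = 4 200 mm², y = 135 mm, Ī = 315 000 mm⁴.
Web: 12 × 120, A = 1 440 mm², y = 60 mm, Ī = 1 728 000 mm⁴.
Hole (subtracted): ⌀16, A = 201.1 mm², y = 135 mm, Ī = 3 217 mm⁴.
Centroid: ȳ = ΣA·y / ΣA = 115.1 mm.
Transfer each piece to the centroidal x-axis using Ī + A·d² with d = y − 115.1:
  flange: d = 19.86 mm → contributes +1 971 031 mm⁴
  web: d = -55.14 mm → contributes +6 106 710 mm⁴
  hole: d = 19.86 mm → contributes −82 494 mm⁴
Total I = 7 995 247 mm⁴.

I_xx ≈ 8.0 × 10⁶ mm⁴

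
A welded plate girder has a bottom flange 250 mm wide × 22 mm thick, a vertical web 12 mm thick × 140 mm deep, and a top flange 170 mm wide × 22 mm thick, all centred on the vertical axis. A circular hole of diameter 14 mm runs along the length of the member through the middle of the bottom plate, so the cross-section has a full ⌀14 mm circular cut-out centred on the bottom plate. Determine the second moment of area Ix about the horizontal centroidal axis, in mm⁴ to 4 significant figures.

Decompose the section into non-overlapping parts with the origin at the bottom-left of its bounding rectangle.
Bottom plate: 250 × 22, A = 5 500 mm², y = 11 mm, Ī = 221 833 mm⁴.
Web plate: 12 × 140, A = 1 680 mm², y = 92 mm, Ī = 2 744 000 mm⁴.
Top plate: 170 × 22, A = 3 740 mm², y = 173 mm, Ī = 150 847 mm⁴.
Hole (subtracted): ⌀14, A = 153.938 mm², y = 11 mm, Ī = 1885.74 mm⁴.
Centroid: ȳ = ΣA·y / ΣA = 79.9166 mm.
Transfer each piece to the horizontal centroidal axis using Ī + A·d² with d = y − 79.9166:
  bottom plate: d = -68.9166 mm → contributes +26 344 044 mm⁴
  web plate: d = 12.0834 mm → contributes +2 989 296 mm⁴
  top plate: d = 93.0834 mm → contributes +32 556 174 mm⁴
  hole: d = -68.9166 mm → contributes −733 013 mm⁴
Total I = 61 156 500 mm⁴.

Ix ≈ 6.116 × 10⁷ mm⁴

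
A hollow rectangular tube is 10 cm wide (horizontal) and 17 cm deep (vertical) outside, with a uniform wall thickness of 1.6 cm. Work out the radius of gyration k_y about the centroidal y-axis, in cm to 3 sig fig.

Decompose the section into non-overlapping parts with the origin at the bottom-left of its bounding rectangle.
Outer rectangle: 10 × 17, A = 170 cm², x = 5 cm, Ī = 1416.7 cm⁴.
Inner void (subtracted): 6.8 × 13.8, A = 93.84 cm², x = 5 cm, Ī = 361.6 cm⁴.
By symmetry the centroid is at mid-width, x̄ = 5 cm.
All pieces are centred on the centroidal y-axis, so I = ΣĪ (holes subtracted) = 1055.1 cm⁴.
Radius of gyration: k = √(I/A) = √(1055.1 / 76.16) = 3.722 cm.

k_y ≈ 3.72 cm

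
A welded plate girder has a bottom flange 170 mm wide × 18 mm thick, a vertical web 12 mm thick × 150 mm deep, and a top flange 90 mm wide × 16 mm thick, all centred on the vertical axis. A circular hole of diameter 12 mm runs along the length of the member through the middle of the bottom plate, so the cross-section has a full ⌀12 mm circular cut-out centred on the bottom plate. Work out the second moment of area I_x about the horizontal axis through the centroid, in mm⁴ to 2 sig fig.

Decompose the section into non-overlapping parts with the origin at the bottom-left of its bounding rectangle.
Bottom plate: 170 × 18, A = 3 060 mm², y = 9 mm, Ī = 82 620 mm⁴.
Web plate: 12 × 150, A = 1 800 mm², y = 93 mm, Ī = 3 375 000 mm⁴.
Top plate: 90 × 16, A = 1 440 mm², y = 176 mm, Ī = 30 720 mm⁴.
Hole (subtracted): ⌀12, A = 113.1 mm², y = 9 mm, Ī = 1 018 mm⁴.
Centroid: ȳ = ΣA·y / ΣA = 72.31 mm.
Transfer each piece to the horizontal axis through the centroid using Ī + A·d² with d = y − 72.31:
  bottom plate: d = -63.31 mm → contributes +12 346 776 mm⁴
  web plate: d = 20.69 mm → contributes +4 145 691 mm⁴
  top plate: d = 103.7 mm → contributes +15 513 665 mm⁴
  hole: d = -63.31 mm → contributes −454 300 mm⁴
Total I = 31 551 832 mm⁴.

I_x ≈ 3.2 × 10⁷ mm⁴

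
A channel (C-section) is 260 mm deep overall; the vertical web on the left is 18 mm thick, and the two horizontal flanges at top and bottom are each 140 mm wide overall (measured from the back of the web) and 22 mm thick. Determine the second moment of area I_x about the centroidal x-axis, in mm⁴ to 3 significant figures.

I_x ≈ 1.03 × 10⁸ mm⁴

Split into non-overlapping primitives; take the origin at the lower-left of the bounding box.
Web: 18 × 260, A = 4 680 mm², y = 130 mm, Ī = 26 364 000 mm⁴.
Top flange (beyond web): 122 × 22, A = 2 684 mm², y = 249 mm, Ī = 108 255 mm⁴.
Bottom flange (beyond web): 122 × 22, A = 2 684 mm², y = 11 mm, Ī = 108 255 mm⁴.
By symmetry the centroid is at mid-height, ȳ = 130 mm.
Transfer each piece to the centroidal x-axis using Ī + A·d² with d = y − 130:
  web: d = 0 mm → contributes +26 364 000 mm⁴
  top flange (beyond web): d = 119 mm → contributes +38 116 379 mm⁴
  bottom flange (beyond web): d = -119 mm → contributes +38 116 379 mm⁴
Total I = 102 596 757 mm⁴.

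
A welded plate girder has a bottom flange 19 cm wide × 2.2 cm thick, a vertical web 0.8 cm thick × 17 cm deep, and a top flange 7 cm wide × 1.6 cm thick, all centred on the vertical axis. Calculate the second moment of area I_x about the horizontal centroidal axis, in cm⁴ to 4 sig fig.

Decompose the section into non-overlapping parts with the origin at the bottom-left of its bounding rectangle.
Bottom plate: 19 × 2.2, A = 41.8 cm², y = 1.1 cm, Ī = 16.8593 cm⁴.
Web plate: 0.8 × 17, A = 13.6 cm², y = 10.7 cm, Ī = 327.533 cm⁴.
Top plate: 7 × 1.6, A = 11.2 cm², y = 20 cm, Ī = 2.38933 cm⁴.
Centroid: ȳ = ΣA·y / ΣA = 6.23874 cm.
Transfer each piece to the horizontal centroidal axis using Ī + A·d² with d = y − 6.23874:
  bottom plate: d = -5.13874 cm → contributes +1120.66 cm⁴
  web plate: d = 4.46126 cm → contributes +598.212 cm⁴
  top plate: d = 13.7613 cm → contributes +2123.36 cm⁴
Total I = 3842.23 cm⁴.

I_x ≈ 3842 cm⁴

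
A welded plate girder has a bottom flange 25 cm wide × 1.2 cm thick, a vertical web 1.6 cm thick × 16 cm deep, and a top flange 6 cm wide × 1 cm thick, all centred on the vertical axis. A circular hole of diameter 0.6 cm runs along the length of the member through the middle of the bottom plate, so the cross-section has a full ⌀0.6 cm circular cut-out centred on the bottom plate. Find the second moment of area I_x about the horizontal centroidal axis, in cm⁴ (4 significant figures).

Split into non-overlapping primitives; take the origin at the lower-left of the bounding box.
Bottom plate: 25 × 1.2, A = 30 cm², y = 0.6 cm, Ī = 3.6 cm⁴.
Web plate: 1.6 × 16, A = 25.6 cm², y = 9.2 cm, Ī = 546.133 cm⁴.
Top plate: 6 × 1, A = 6 cm², y = 17.7 cm, Ī = 0.5 cm⁴.
Hole (subtracted): ⌀0.6, A = 0.282743 cm², y = 0.6 cm, Ī = 0.00636173 cm⁴.
Centroid: ȳ = ΣA·y / ΣA = 5.86377 cm.
Transfer each piece to the horizontal centroidal axis using Ī + A·d² with d = y − 5.86377:
  bottom plate: d = -5.26377 cm → contributes +834.819 cm⁴
  web plate: d = 3.33623 cm → contributes +831.072 cm⁴
  top plate: d = 11.8362 cm → contributes +841.078 cm⁴
  hole: d = -5.26377 cm → contributes −7.84041 cm⁴
Total I = 2499.13 cm⁴.

I_x ≈ 2499 cm⁴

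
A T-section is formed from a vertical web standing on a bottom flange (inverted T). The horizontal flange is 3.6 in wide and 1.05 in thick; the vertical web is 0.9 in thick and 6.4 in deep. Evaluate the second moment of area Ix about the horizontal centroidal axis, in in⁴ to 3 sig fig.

Ix ≈ 51.7 in⁴

Split into non-overlapping primitives; take the origin at the lower-left of the bounding box.
Flange: 3.6 × 1.05, A = 3.78 in², y = 0.525 in, Ī = 0.34729 in⁴.
Web: 0.9 × 6.4, A = 5.76 in², y = 4.25 in, Ī = 19.661 in⁴.
Centroid: ȳ = ΣA·y / ΣA = 2.7741 in.
Transfer each piece to the horizontal centroidal axis using Ī + A·d² with d = y − 2.7741:
  flange: d = -2.2491 in → contributes +19.467 in⁴
  web: d = 1.4759 in → contributes +32.208 in⁴
Total I = 51.676 in⁴.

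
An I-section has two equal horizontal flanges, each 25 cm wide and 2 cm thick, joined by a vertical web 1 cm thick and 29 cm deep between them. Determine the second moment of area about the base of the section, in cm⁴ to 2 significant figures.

I_base ≈ 6.1 × 10⁴ cm⁴

Treat the section as a set of non-overlapping primitives; coordinates are from the bounding-box lower-left.
Bottom flange: 25 × 2, A = 50 cm², y = 1 cm, Ī = 16.67 cm⁴.
Web: 1 × 29, A = 29 cm², y = 16.5 cm, Ī = 2 032 cm⁴.
Top flange: 25 × 2, A = 50 cm², y = 32 cm, Ī = 16.67 cm⁴.
Transfer each piece to the bottom edge using Ī + A·d² with d = y − 0:
  bottom flange: d = 1 cm → contributes +66.67 cm⁴
  web: d = 16.5 cm → contributes +9 928 cm⁴
  top flange: d = 32 cm → contributes +51 217 cm⁴
Total I = 61 211 cm⁴.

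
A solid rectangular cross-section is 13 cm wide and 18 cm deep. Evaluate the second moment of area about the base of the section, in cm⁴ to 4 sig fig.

I_base ≈ 2.527 × 10⁴ cm⁴

The section: 13 × 18, A = 234 cm², y = 9 cm, Ī = 6 318 cm⁴.
Transfer it to the bottom edge using Ī + A·d² with d = y − 0:
  the section: d = 9 cm → contributes +25 272 cm⁴
Total I = 25 272 cm⁴.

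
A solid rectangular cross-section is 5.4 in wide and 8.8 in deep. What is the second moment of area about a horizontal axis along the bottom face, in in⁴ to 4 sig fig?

I_base ≈ 1227 in⁴

The section: 5.4 × 8.8, A = 47.52 in², y = 4.4 in, Ī = 306.662 in⁴.
Transfer it to the base of the section using Ī + A·d² with d = y − 0:
  the section: d = 4.4 in → contributes +1226.65 in⁴
Total I = 1226.65 in⁴.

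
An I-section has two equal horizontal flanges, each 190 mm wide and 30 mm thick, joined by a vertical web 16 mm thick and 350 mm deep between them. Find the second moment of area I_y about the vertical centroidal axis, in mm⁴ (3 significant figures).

Treat the section as a set of non-overlapping primitives; coordinates are from the bounding-box lower-left.
Bottom flange: 190 × 30, A = 5 700 mm², x = 95 mm, Ī = 17 147 500 mm⁴.
Web: 16 × 350, A = 5 600 mm², x = 95 mm, Ī = 119 467 mm⁴.
Top flange: 190 × 30, A = 5 700 mm², x = 95 mm, Ī = 17 147 500 mm⁴.
By symmetry the centroid is at mid-width, x̄ = 95 mm.
All pieces are centred on the vertical centroidal axis, so I = ΣĪ = 34 414 467 mm⁴.

I_y ≈ 3.44 × 10⁷ mm⁴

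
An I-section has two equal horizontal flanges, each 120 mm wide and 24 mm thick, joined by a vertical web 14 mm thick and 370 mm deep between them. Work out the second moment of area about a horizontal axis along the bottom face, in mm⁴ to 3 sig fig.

I_base ≈ 7.61 × 10⁸ mm⁴

Treat the section as a set of non-overlapping primitives; coordinates are from the bounding-box lower-left.
Bottom flange: 120 × 24, A = 2 880 mm², y = 12 mm, Ī = 138 240 mm⁴.
Web: 14 × 370, A = 5 180 mm², y = 209 mm, Ī = 59 095 167 mm⁴.
Top flange: 120 × 24, A = 2 880 mm², y = 406 mm, Ī = 138 240 mm⁴.
Transfer each piece to the base of the section using Ī + A·d² with d = y − 0:
  bottom flange: d = 12 mm → contributes +552 960 mm⁴
  web: d = 209 mm → contributes +285 362 747 mm⁴
  top flange: d = 406 mm → contributes +474 865 920 mm⁴
Total I = 760 781 627 mm⁴.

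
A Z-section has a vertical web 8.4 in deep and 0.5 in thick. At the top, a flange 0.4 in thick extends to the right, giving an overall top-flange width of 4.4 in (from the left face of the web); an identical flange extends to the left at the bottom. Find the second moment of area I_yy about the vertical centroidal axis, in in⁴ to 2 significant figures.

Split into non-overlapping primitives; take the origin at the lower-left of the bounding box.
Web: 0.5 × 8.4, A = 4.2 in², x = 4.15 in, Ī = 0.0875 in⁴.
Top flange (beyond web): 3.9 × 0.4, A = 1.56 in², x = 6.35 in, Ī = 1.977 in⁴.
Bottom flange (beyond web): 3.9 × 0.4, A = 1.56 in², x = 1.95 in, Ī = 1.977 in⁴.
Centroid: x̄ = ΣA·x / ΣA = 4.15 in.
Transfer each piece to the vertical centroidal axis using Ī + A·d² with d = x − 4.15:
  web: d = 0 in → contributes +0.0875 in⁴
  top flange (beyond web): d = 2.2 in → contributes +9.528 in⁴
  bottom flange (beyond web): d = -2.2 in → contributes +9.528 in⁴
Total I = 19.14 in⁴.

I_yy ≈ 19 in⁴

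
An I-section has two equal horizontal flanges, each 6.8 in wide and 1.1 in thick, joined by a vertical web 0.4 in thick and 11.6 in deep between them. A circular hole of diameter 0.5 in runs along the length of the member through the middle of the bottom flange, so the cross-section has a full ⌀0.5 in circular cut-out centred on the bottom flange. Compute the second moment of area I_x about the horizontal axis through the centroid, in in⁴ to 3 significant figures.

I_x ≈ 649 in⁴

Split into non-overlapping primitives; take the origin at the lower-left of the bounding box.
Bottom flange: 6.8 × 1.1, A = 7.48 in², y = 0.55 in, Ī = 0.75423 in⁴.
Web: 0.4 × 11.6, A = 4.64 in², y = 6.9 in, Ī = 52.03 in⁴.
Top flange: 6.8 × 1.1, A = 7.48 in², y = 13.25 in, Ī = 0.75423 in⁴.
Hole (subtracted): ⌀0.5, A = 0.19635 in², y = 0.55 in, Ī = 0.003068 in⁴.
Centroid: ȳ = ΣA·y / ΣA = 6.9643 in.
Transfer each piece to the horizontal axis through the centroid using Ī + A·d² with d = y − 6.9643:
  bottom flange: d = -6.4143 in → contributes +308.5 in⁴
  web: d = -0.064257 in → contributes +52.049 in⁴
  top flange: d = 6.2857 in → contributes +296.29 in⁴
  hole: d = -6.4143 in → contributes −8.0814 in⁴
Total I = 648.76 in⁴.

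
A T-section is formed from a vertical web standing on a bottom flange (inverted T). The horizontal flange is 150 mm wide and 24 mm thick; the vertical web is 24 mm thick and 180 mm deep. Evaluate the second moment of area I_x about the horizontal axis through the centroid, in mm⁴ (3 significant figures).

Treat the section as a set of non-overlapping primitives; coordinates are from the bounding-box lower-left.
Flange: 150 × 24, A = 3 600 mm², y = 12 mm, Ī = 172 800 mm⁴.
Web: 24 × 180, A = 4 320 mm², y = 114 mm, Ī = 11 664 000 mm⁴.
Centroid: ȳ = ΣA·y / ΣA = 67.636 mm.
Transfer each piece to the horizontal axis through the centroid using Ī + A·d² with d = y − 67.636:
  flange: d = -55.636 mm → contributes +11 316 258 mm⁴
  web: d = 46.364 mm → contributes +20 950 215 mm⁴
Total I = 32 266 473 mm⁴.

I_x ≈ 3.23 × 10⁷ mm⁴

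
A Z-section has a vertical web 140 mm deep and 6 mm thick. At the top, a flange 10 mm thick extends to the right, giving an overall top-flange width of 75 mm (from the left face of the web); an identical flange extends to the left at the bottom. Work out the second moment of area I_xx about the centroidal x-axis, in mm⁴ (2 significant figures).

I_xx ≈ 7.2 × 10⁶ mm⁴

Treat the section as a set of non-overlapping primitives; coordinates are from the bounding-box lower-left.
Web: 6 × 140, A = 840 mm², y = 70 mm, Ī = 1 372 000 mm⁴.
Top flange (beyond web): 69 × 10, A = 690 mm², y = 135 mm, Ī = 5 750 mm⁴.
Bottom flange (beyond web): 69 × 10, A = 690 mm², y = 5 mm, Ī = 5 750 mm⁴.
Centroid: ȳ = ΣA·y / ΣA = 70 mm.
Transfer each piece to the centroidal x-axis using Ī + A·d² with d = y − 70:
  web: d = 0 mm → contributes +1 372 000 mm⁴
  top flange (beyond web): d = 65 mm → contributes +2 921 000 mm⁴
  bottom flange (beyond web): d = -65 mm → contributes +2 921 000 mm⁴
Total I = 7 214 000 mm⁴.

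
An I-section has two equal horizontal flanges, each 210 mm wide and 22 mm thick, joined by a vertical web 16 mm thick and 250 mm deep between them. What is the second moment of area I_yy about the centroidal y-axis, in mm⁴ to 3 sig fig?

I_yy ≈ 3.40 × 10⁷ mm⁴

Decompose the section into non-overlapping parts with the origin at the bottom-left of its bounding rectangle.
Bottom flange: 210 × 22, A = 4 620 mm², x = 105 mm, Ī = 16 978 500 mm⁴.
Web: 16 × 250, A = 4 000 mm², x = 105 mm, Ī = 85 333 mm⁴.
Top flange: 210 × 22, A = 4 620 mm², x = 105 mm, Ī = 16 978 500 mm⁴.
By symmetry the centroid is at mid-width, x̄ = 105 mm.
All pieces are centred on the centroidal y-axis, so I = ΣĪ = 34 042 333 mm⁴.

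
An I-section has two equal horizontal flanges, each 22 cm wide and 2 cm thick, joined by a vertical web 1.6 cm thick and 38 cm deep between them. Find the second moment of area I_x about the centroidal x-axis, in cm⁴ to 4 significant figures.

Split into non-overlapping primitives; take the origin at the lower-left of the bounding box.
Bottom flange: 22 × 2, A = 44 cm², y = 1 cm, Ī = 14.6667 cm⁴.
Web: 1.6 × 38, A = 60.8 cm², y = 21 cm, Ī = 7316.27 cm⁴.
Top flange: 22 × 2, A = 44 cm², y = 41 cm, Ī = 14.6667 cm⁴.
By symmetry the centroid is at mid-height, ȳ = 21 cm.
Transfer each piece to the centroidal x-axis using Ī + A·d² with d = y − 21:
  bottom flange: d = -20 cm → contributes +17614.7 cm⁴
  web: d = 0 cm → contributes +7316.27 cm⁴
  top flange: d = 20 cm → contributes +17614.7 cm⁴
Total I = 42545.6 cm⁴.

I_x ≈ 4.255 × 10⁴ cm⁴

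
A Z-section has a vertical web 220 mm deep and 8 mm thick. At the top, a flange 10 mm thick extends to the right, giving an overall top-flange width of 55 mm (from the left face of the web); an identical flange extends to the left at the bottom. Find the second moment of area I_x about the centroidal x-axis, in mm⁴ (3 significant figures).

Treat the section as a set of non-overlapping primitives; coordinates are from the bounding-box lower-left.
Web: 8 × 220, A = 1 760 mm², y = 110 mm, Ī = 7 098 667 mm⁴.
Top flange (beyond web): 47 × 10, A = 470 mm², y = 215 mm, Ī = 3916.7 mm⁴.
Bottom flange (beyond web): 47 × 10, A = 470 mm², y = 5 mm, Ī = 3916.7 mm⁴.
Centroid: ȳ = ΣA·y / ΣA = 110 mm.
Transfer each piece to the centroidal x-axis using Ī + A·d² with d = y − 110:
  web: d = 0 mm → contributes +7 098 667 mm⁴
  top flange (beyond web): d = 105 mm → contributes +5 185 667 mm⁴
  bottom flange (beyond web): d = -105 mm → contributes +5 185 667 mm⁴
Total I = 17 470 000 mm⁴.

I_x ≈ 1.75 × 10⁷ mm⁴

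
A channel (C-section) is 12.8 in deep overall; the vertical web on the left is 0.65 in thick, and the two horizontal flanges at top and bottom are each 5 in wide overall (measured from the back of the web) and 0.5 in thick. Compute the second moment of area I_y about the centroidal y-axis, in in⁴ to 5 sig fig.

Split into non-overlapping primitives; take the origin at the lower-left of the bounding box.
Web: 0.65 × 12.8, A = 8.32 in², x = 0.325 in, Ī = 0.2929333 in⁴.
Top flange (beyond web): 4.35 × 0.5, A = 2.175 in², x = 2.825 in, Ī = 3.429703 in⁴.
Bottom flange (beyond web): 4.35 × 0.5, A = 2.175 in², x = 2.825 in, Ī = 3.429703 in⁴.
Centroid: x̄ = ΣA·x / ΣA = 1.183327 in.
Transfer each piece to the centroidal y-axis using Ī + A·d² with d = x − 1.183327:
  web: d = -0.8583268 in → contributes +6.422484 in⁴
  top flange (beyond web): d = 1.641673 in → contributes +9.291526 in⁴
  bottom flange (beyond web): d = 1.641673 in → contributes +9.291526 in⁴
Total I = 25.00554 in⁴.

I_y ≈ 25.006 in⁴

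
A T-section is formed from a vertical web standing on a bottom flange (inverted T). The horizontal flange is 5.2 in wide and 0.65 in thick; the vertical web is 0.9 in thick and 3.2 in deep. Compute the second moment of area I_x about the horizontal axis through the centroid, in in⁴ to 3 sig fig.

Break the section into simple shapes (no overlaps), measuring from the bottom-left corner of the bounding box.
Flange: 5.2 × 0.65, A = 3.38 in², y = 0.325 in, Ī = 0.119 in⁴.
Web: 0.9 × 3.2, A = 2.88 in², y = 2.25 in, Ī = 2.4576 in⁴.
Centroid: ȳ = ΣA·y / ΣA = 1.2106 in.
Transfer each piece to the horizontal axis through the centroid using Ī + A·d² with d = y − 1.2106:
  flange: d = -0.88562 in → contributes +2.77 in⁴
  web: d = 1.0394 in → contributes +5.5689 in⁴
Total I = 8.3389 in⁴.

I_x ≈ 8.34 in⁴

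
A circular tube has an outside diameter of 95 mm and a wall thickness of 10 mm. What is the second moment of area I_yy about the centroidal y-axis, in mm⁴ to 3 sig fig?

Decompose the section into non-overlapping parts with the origin at the bottom-left of its bounding rectangle.
Outer circle: ⌀95, A = 7088.2 mm², x = 47.5 mm, Ī = 3 998 198 mm⁴.
Bore (subtracted): ⌀75, A = 4417.9 mm², x = 47.5 mm, Ī = 1 553 156 mm⁴.
By symmetry the centroid is at mid-width, x̄ = 47.5 mm.
All pieces are centred on the centroidal y-axis, so I = ΣĪ (holes subtracted) = 2 445 043 mm⁴.

I_yy ≈ 2.45 × 10⁶ mm⁴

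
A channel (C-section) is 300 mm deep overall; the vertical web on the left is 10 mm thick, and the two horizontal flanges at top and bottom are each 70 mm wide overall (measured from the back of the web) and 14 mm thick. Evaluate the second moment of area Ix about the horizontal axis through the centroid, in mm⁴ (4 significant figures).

Break the section into simple shapes (no overlaps), measuring from the bottom-left corner of the bounding box.
Web: 10 × 300, A = 3 000 mm², y = 150 mm, Ī = 22 500 000 mm⁴.
Top flange (beyond web): 60 × 14, A = 840 mm², y = 293 mm, Ī = 13 720 mm⁴.
Bottom flange (beyond web): 60 × 14, A = 840 mm², y = 7 mm, Ī = 13 720 mm⁴.
By symmetry the centroid is at mid-height, ȳ = 150 mm.
Transfer each piece to the horizontal axis through the centroid using Ī + A·d² with d = y − 150:
  web: d = 0 mm → contributes +22 500 000 mm⁴
  top flange (beyond web): d = 143 mm → contributes +17 190 880 mm⁴
  bottom flange (beyond web): d = -143 mm → contributes +17 190 880 mm⁴
Total I = 56 881 760 mm⁴.

Ix ≈ 5.688 × 10⁷ mm⁴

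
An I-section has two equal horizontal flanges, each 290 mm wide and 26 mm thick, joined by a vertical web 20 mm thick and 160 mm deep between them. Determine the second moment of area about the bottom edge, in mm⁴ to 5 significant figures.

I_base ≈ 3.4350 × 10⁸ mm⁴

Break the section into simple shapes (no overlaps), measuring from the bottom-left corner of the bounding box.
Bottom flange: 290 × 26, A = 7 540 mm², y = 13 mm, Ī = 424753.3 mm⁴.
Web: 20 × 160, A = 3 200 mm², y = 106 mm, Ī = 6 826 667 mm⁴.
Top flange: 290 × 26, A = 7 540 mm², y = 199 mm, Ī = 424753.3 mm⁴.
Transfer each piece to a horizontal axis along the bottom face using Ī + A·d² with d = y − 0:
  bottom flange: d = 13 mm → contributes +1 699 013 mm⁴
  web: d = 106 mm → contributes +42 781 867 mm⁴
  top flange: d = 199 mm → contributes +299 016 293 mm⁴
Total I = 343 497 173 mm⁴.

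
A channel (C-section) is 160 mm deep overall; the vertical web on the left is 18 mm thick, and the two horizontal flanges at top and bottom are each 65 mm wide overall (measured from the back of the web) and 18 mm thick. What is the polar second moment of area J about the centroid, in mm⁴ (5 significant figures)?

J ≈ 1.6234 × 10⁷ mm⁴

Split into non-overlapping primitives; take the origin at the lower-left of the bounding box.
Web: 18 × 160, A = 2 880 mm², y = 80 mm, Ī = 6 144 000 mm⁴.
Top flange (beyond web): 47 × 18, A = 846 mm², y = 151 mm, Ī = 22 842 mm⁴.
Bottom flange (beyond web): 47 × 18, A = 846 mm², y = 9 mm, Ī = 22 842 mm⁴.
By symmetry the centroid is at mid-height, ȳ = 80 mm.
Transfer each piece to the centroidal x-axis using Ī + A·d² with d = y − 80:
  web: d = 0 mm → contributes +6 144 000 mm⁴
  top flange (beyond web): d = 71 mm → contributes +4 287 528 mm⁴
  bottom flange (beyond web): d = -71 mm → contributes +4 287 528 mm⁴
Total I = 14 719 056 mm⁴.
For the y-axis: x̄ = 21.02756 mm.
Repeating about the centroidal y-axis gives I_y = 1 515 009 mm⁴.
Polar second moment: J = I_x + I_y = 16 234 065 mm⁴.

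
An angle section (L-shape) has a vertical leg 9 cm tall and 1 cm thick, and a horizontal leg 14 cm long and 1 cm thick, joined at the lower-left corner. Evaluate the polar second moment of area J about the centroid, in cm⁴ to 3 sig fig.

Treat the section as a set of non-overlapping primitives; coordinates are from the bounding-box lower-left.
Vertical leg: 1 × 9, A = 9 cm², y = 4.5 cm, Ī = 60.75 cm⁴.
Horizontal leg (remainder): 13 × 1, A = 13 cm², y = 0.5 cm, Ī = 1.0833 cm⁴.
Centroid: ȳ = ΣA·y / ΣA = 2.1364 cm.
Transfer each piece to the centroidal x-axis using Ī + A·d² with d = y − 2.1364:
  vertical leg: d = 2.3636 cm → contributes +111.03 cm⁴
  horizontal leg (remainder): d = -1.6364 cm → contributes +35.893 cm⁴
Total I = 146.92 cm⁴.
For the y-axis: x̄ = 4.6364 cm.
Repeating about the centroidal y-axis gives I_y = 444.42 cm⁴.
Polar second moment: J = I_x + I_y = 591.35 cm⁴.

J ≈ 591 cm⁴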